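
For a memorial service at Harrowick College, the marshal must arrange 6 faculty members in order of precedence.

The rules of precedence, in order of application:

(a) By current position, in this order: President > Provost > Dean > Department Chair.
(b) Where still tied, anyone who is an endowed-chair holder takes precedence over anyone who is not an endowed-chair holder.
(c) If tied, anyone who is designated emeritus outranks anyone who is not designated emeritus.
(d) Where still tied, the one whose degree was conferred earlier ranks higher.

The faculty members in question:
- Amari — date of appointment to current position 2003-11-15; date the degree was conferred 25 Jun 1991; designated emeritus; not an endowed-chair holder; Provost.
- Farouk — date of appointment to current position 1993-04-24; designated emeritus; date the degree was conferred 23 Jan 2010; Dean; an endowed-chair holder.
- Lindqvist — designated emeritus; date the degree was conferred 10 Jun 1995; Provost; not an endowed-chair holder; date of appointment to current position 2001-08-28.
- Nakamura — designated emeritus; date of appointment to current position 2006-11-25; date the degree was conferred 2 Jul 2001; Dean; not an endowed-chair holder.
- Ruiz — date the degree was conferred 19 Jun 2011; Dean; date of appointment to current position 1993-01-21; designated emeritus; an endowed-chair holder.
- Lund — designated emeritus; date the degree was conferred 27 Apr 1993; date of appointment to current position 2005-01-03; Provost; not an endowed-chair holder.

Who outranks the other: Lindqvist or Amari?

By current position: Amari, Lund and Lindqvist (Provost); then Farouk, Ruiz and Nakamura (Dean).
Amari, Lund and Lindqvist are each not an endowed-chair holder, so the next rule applies.
Amari, Lund and Lindqvist are each designated emeritus, so the next rule applies.
Among Amari, Lund and Lindqvist, by date the degree was conferred (earlier first): Amari (25 Jun 1991) before Lund (27 Apr 1993) before Lindqvist (10 Jun 1995).
Among Farouk, Ruiz and Nakamura, an endowed-chair holder before not an endowed-chair holder: Farouk and Ruiz (an endowed-chair holder) before Nakamura (not an endowed-chair holder).
Farouk and Ruiz are each designated emeritus, so the next rule applies.
Among Farouk and Ruiz, by date the degree was conferred (earlier first): Farouk (23 Jan 2010) before Ruiz (19 Jun 2011).
So Amari takes precedence.

Amari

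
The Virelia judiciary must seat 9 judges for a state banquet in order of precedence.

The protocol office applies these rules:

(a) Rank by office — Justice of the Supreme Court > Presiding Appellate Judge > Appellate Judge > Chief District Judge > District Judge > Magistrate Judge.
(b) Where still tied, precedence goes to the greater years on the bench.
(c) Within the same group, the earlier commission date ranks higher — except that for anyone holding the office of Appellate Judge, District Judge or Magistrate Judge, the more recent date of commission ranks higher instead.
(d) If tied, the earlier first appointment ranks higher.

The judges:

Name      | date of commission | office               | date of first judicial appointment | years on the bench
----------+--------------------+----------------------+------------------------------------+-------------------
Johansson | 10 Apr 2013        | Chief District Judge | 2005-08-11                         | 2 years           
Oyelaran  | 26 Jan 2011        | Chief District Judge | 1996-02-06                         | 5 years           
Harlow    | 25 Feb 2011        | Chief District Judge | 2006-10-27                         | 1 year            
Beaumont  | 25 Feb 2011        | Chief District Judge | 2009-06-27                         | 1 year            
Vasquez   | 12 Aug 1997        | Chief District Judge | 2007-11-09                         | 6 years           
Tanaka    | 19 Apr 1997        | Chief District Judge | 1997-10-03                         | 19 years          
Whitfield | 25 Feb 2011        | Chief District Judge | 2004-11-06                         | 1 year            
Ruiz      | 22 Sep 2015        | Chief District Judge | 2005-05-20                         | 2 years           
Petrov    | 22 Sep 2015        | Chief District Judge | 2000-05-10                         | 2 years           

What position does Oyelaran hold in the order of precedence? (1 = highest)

3

By office: Tanaka, Vasquez, Oyelaran, Johansson, Petrov, Ruiz, Whitfield, Harlow and Beaumont (Chief District Judge).
Among Tanaka, Vasquez, Oyelaran, Johansson, Petrov, Ruiz, Whitfield, Harlow and Beaumont, by years on the bench (higher first): Tanaka (19 years) before Vasquez (6 years) before Oyelaran (5 years) before Johansson, Petrov and Ruiz (2 years) before Whitfield, Harlow and Beaumont (1 year).
Among Johansson, Petrov and Ruiz, by date of commission (earlier first): Johansson (10 Apr 2013) before Petrov and Ruiz (22 Sep 2015).
Among Petrov and Ruiz, by date of first judicial appointment (earlier first): Petrov (2000-05-10) before Ruiz (2005-05-20).
Whitfield, Harlow and Beaumont all have date of commission 25 Feb 2011, so the next rule applies.
Among Whitfield, Harlow and Beaumont, by date of first judicial appointment (earlier first): Whitfield (2004-11-06) before Harlow (2006-10-27) before Beaumont (2009-06-27).
Order: Tanaka, Vasquez, Oyelaran, Johansson, Petrov, Ruiz, Whitfield, Harlow, Beaumont. So position 3.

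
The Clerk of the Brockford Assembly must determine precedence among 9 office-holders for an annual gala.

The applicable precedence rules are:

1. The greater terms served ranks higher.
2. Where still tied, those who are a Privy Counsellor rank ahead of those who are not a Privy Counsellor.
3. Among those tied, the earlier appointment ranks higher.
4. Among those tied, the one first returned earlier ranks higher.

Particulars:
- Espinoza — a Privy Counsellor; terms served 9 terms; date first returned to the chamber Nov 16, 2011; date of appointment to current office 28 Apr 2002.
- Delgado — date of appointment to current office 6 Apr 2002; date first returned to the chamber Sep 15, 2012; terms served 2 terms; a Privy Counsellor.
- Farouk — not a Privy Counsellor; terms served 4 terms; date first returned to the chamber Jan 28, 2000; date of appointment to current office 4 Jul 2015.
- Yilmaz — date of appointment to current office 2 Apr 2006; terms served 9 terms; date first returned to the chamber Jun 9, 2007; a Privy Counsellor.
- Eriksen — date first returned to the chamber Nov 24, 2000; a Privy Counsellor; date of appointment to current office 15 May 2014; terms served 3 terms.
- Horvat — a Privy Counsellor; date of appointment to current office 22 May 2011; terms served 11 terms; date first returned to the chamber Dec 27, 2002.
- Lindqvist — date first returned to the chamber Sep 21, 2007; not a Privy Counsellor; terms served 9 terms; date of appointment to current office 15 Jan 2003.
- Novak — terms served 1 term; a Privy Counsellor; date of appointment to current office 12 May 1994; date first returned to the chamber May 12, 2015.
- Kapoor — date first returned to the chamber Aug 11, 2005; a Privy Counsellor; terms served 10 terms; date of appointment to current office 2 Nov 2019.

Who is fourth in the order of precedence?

Yilmaz

By terms served (higher first): Horvat (11 terms); then Kapoor (10 terms); then Espinoza, Yilmaz and Lindqvist (each 9 terms); then Farouk (4 terms); then Eriksen (3 terms); then Delgado (2 terms); then Novak (1 term).
Among Espinoza, Yilmaz and Lindqvist, a Privy Counsellor before not a Privy Counsellor: Espinoza and Yilmaz (a Privy Counsellor) before Lindqvist (not a Privy Counsellor).
Among Espinoza and Yilmaz, by date of appointment to current office (earlier first): Espinoza (28 Apr 2002) before Yilmaz (2 Apr 2006).
Order: Horvat, Kapoor, Espinoza, Yilmaz, Lindqvist, Farouk, Eriksen, Delgado, Novak.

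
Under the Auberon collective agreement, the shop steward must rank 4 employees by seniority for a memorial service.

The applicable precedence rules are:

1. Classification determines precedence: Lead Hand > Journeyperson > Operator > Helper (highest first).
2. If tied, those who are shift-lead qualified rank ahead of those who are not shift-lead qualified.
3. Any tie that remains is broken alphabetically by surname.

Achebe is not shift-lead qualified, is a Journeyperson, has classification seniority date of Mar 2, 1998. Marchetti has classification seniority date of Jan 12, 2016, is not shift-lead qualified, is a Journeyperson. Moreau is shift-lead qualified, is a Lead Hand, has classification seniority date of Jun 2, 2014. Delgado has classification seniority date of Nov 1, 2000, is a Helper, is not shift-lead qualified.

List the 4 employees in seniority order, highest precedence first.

Moreau, Achebe, Marchetti, Delgado

By classification: Moreau (Lead Hand); then Achebe and Marchetti (Journeyperson); then Delgado (Helper).
Achebe and Marchetti are each not shift-lead qualified, so the next rule applies.
Among Achebe and Marchetti, alphabetically by surname: Achebe before Marchetti.
Full order: Moreau, Achebe, Marchetti, Delgado.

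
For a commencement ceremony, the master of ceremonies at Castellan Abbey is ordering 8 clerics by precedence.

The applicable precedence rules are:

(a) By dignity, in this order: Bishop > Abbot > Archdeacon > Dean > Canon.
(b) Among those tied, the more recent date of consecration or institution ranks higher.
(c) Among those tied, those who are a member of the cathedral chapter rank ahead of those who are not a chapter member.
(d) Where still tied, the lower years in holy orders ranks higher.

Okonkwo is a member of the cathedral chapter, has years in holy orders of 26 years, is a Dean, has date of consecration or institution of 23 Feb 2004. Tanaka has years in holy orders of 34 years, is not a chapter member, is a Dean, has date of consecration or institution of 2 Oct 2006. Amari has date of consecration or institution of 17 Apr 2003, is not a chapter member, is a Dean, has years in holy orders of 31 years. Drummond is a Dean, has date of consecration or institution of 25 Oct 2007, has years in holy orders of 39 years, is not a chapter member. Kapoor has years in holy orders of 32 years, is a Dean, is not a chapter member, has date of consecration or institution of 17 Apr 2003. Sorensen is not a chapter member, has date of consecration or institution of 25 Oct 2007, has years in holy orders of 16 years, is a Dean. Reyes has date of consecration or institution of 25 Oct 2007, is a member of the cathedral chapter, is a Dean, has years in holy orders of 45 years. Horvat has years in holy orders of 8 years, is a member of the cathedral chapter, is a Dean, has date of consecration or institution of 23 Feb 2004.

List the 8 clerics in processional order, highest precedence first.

Reyes, Sorensen, Drummond, Tanaka, Horvat, Okonkwo, Amari, Kapoor

By dignity: Reyes, Sorensen, Drummond, Tanaka, Horvat, Okonkwo, Amari and Kapoor (Dean).
Among Reyes, Sorensen, Drummond, Tanaka, Horvat, Okonkwo, Amari and Kapoor, by date of consecration or institution (later first): Reyes, Sorensen and Drummond (25 Oct 2007) before Tanaka (2 Oct 2006) before Horvat and Okonkwo (23 Feb 2004) before Amari and Kapoor (17 Apr 2003).
Among Reyes, Sorensen and Drummond, a member of the cathedral chapter before not a chapter member: Reyes (a member of the cathedral chapter) before Sorensen and Drummond (not a chapter member).
Among Sorensen and Drummond, by years in holy orders (lower first): Sorensen (16 years) before Drummond (39 years).
Horvat and Okonkwo are each a member of the cathedral chapter, so the next rule applies.
Among Horvat and Okonkwo, by years in holy orders (lower first): Horvat (8 years) before Okonkwo (26 years).
Amari and Kapoor are each not a chapter member, so the next rule applies.
Among Amari and Kapoor, by years in holy orders (lower first): Amari (31 years) before Kapoor (32 years).
Full order: Reyes, Sorensen, Drummond, Tanaka, Horvat, Okonkwo, Amari, Kapoor.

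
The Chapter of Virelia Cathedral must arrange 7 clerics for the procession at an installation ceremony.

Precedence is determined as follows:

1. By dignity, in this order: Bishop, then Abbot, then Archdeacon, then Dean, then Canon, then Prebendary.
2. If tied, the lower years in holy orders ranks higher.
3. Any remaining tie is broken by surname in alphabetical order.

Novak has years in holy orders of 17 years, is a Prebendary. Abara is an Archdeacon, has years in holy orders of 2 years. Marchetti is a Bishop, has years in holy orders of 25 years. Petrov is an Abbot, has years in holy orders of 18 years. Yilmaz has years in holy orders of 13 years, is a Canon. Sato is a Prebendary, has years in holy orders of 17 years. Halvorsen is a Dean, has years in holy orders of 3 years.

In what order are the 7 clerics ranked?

By dignity: Marchetti (Bishop); then Petrov (Abbot); then Abara (Archdeacon); then Halvorsen (Dean); then Yilmaz (Canon); then Novak and Sato (Prebendary).
Novak and Sato both have years in holy orders 17 years, so the next rule applies.
Among Novak and Sato, alphabetically by surname: Novak before Sato.
Full order: Marchetti, Petrov, Abara, Halvorsen, Yilmaz, Novak, Sato.

Marchetti, Petrov, Abara, Halvorsen, Yilmaz, Novak, Sato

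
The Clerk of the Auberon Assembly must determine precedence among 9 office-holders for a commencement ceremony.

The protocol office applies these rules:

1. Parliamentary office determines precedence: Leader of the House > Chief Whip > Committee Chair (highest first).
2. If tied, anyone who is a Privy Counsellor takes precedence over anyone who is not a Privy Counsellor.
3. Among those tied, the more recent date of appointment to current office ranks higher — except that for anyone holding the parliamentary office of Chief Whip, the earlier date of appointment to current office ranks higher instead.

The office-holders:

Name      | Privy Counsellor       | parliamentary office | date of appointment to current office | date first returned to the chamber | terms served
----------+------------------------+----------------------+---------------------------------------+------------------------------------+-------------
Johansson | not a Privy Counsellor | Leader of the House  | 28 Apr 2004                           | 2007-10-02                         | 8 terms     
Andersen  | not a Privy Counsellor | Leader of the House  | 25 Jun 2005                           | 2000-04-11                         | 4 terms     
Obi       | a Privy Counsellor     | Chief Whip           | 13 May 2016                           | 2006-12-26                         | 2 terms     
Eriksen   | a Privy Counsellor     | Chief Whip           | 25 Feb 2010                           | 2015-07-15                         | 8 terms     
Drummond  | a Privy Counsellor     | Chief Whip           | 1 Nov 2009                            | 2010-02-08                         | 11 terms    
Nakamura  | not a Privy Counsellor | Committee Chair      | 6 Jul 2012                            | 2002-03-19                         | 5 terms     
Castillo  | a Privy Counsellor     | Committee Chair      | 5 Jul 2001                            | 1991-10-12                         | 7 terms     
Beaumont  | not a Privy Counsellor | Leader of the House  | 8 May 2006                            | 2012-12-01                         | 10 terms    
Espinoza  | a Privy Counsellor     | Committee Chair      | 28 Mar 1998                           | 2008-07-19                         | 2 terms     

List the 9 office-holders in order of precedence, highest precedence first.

By parliamentary office: Beaumont, Andersen and Johansson (Leader of the House); then Drummond, Eriksen and Obi (Chief Whip); then Castillo, Espinoza and Nakamura (Committee Chair).
Beaumont, Andersen and Johansson are each not a Privy Counsellor, so the next rule applies.
Among Beaumont, Andersen and Johansson, by date of appointment to current office (later first): Beaumont (8 May 2006) before Andersen (25 Jun 2005) before Johansson (28 Apr 2004).
Drummond, Eriksen and Obi are each a Privy Counsellor, so the next rule applies.
Among Drummond, Eriksen and Obi, by date of appointment to current office (earlier first) (reversed rule for this group): Drummond (1 Nov 2009) before Eriksen (25 Feb 2010) before Obi (13 May 2016).
Among Castillo, Espinoza and Nakamura, a Privy Counsellor before not a Privy Counsellor: Castillo and Espinoza (a Privy Counsellor) before Nakamura (not a Privy Counsellor).
Among Castillo and Espinoza, by date of appointment to current office (later first): Castillo (5 Jul 2001) before Espinoza (28 Mar 1998).
Full order: Beaumont, Andersen, Johansson, Drummond, Eriksen, Obi, Castillo, Espinoza, Nakamura.

Beaumont, Andersen, Johansson, Drummond, Eriksen, Obi, Castillo, Espinoza, Nakamura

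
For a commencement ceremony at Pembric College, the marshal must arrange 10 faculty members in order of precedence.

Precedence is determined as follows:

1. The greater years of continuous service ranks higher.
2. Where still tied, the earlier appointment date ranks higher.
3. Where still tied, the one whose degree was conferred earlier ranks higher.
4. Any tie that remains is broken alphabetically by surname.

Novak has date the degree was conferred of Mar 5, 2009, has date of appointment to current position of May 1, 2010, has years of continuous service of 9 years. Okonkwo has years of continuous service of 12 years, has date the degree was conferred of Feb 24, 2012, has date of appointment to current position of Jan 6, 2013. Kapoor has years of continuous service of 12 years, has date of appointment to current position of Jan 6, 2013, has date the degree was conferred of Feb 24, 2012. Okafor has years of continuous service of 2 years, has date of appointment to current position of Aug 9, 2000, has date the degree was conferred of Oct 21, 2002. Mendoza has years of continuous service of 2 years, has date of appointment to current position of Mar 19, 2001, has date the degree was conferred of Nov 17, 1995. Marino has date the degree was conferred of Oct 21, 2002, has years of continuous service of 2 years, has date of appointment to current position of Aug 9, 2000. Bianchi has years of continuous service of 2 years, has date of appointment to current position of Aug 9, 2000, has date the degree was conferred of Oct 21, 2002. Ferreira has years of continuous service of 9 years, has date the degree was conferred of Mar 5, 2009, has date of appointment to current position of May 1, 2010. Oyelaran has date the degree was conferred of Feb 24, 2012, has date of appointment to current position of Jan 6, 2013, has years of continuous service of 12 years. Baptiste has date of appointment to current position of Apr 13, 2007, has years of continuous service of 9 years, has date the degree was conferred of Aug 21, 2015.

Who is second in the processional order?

By years of continuous service (higher first): Kapoor, Okonkwo and Oyelaran (each 12 years); then Baptiste, Ferreira and Novak (each 9 years); then Bianchi, Marino, Okafor and Mendoza (each 2 years).
Kapoor, Okonkwo and Oyelaran all have date of appointment to current position Jan 6, 2013, so the next rule applies.
Kapoor, Okonkwo and Oyelaran all have date the degree was conferred Feb 24, 2012, so the next rule applies.
Among Kapoor, Okonkwo and Oyelaran, alphabetically by surname: Kapoor before Okonkwo before Oyelaran.
Among Baptiste, Ferreira and Novak, by date of appointment to current position (earlier first): Baptiste (Apr 13, 2007) before Ferreira and Novak (May 1, 2010).
Ferreira and Novak both have date the degree was conferred Mar 5, 2009, so the next rule applies.
Among Ferreira and Novak, alphabetically by surname: Ferreira before Novak.
Among Bianchi, Marino, Okafor and Mendoza, by date of appointment to current position (earlier first): Bianchi, Marino and Okafor (Aug 9, 2000) before Mendoza (Mar 19, 2001).
Bianchi, Marino and Okafor all have date the degree was conferred Oct 21, 2002, so the next rule applies.
Among Bianchi, Marino and Okafor, alphabetically by surname: Bianchi before Marino before Okafor.
Order: Kapoor, Okonkwo, Oyelaran, Baptiste, Ferreira, Novak, Bianchi, Marino, Okafor, Mendoza.

Okonkwo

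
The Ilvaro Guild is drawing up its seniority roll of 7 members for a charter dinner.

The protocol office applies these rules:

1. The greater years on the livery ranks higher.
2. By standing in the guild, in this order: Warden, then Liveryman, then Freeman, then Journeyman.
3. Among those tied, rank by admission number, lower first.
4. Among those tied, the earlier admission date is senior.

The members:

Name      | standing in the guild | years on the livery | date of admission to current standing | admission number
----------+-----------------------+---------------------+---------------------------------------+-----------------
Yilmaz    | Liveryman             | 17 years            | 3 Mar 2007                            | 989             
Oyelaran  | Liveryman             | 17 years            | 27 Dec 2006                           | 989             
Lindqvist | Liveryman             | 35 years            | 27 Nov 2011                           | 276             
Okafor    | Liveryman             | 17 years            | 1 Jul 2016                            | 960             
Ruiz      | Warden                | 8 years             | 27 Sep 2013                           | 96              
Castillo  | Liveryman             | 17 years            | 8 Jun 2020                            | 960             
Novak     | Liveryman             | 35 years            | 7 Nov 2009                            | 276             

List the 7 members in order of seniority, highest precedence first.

Novak, Lindqvist, Okafor, Castillo, Oyelaran, Yilmaz, Ruiz

By years on the livery (higher first): Novak and Lindqvist (both 35 years); then Okafor, Castillo, Oyelaran and Yilmaz (each 17 years); then Ruiz (8 years).
Novak and Lindqvist are each Liveryman, so the next rule applies.
Novak and Lindqvist both have admission number 276, so the next rule applies.
Among Novak and Lindqvist, by date of admission to current standing (earlier first): Novak (7 Nov 2009) before Lindqvist (27 Nov 2011).
Okafor, Castillo, Oyelaran and Yilmaz are each Liveryman, so the next rule applies.
Among Okafor, Castillo, Oyelaran and Yilmaz, by admission number (lower first): Okafor and Castillo (960) before Oyelaran and Yilmaz (989).
Among Okafor and Castillo, by date of admission to current standing (earlier first): Okafor (1 Jul 2016) before Castillo (8 Jun 2020).
Among Oyelaran and Yilmaz, by date of admission to current standing (earlier first): Oyelaran (27 Dec 2006) before Yilmaz (3 Mar 2007).
Full order: Novak, Lindqvist, Okafor, Castillo, Oyelaran, Yilmaz, Ruiz.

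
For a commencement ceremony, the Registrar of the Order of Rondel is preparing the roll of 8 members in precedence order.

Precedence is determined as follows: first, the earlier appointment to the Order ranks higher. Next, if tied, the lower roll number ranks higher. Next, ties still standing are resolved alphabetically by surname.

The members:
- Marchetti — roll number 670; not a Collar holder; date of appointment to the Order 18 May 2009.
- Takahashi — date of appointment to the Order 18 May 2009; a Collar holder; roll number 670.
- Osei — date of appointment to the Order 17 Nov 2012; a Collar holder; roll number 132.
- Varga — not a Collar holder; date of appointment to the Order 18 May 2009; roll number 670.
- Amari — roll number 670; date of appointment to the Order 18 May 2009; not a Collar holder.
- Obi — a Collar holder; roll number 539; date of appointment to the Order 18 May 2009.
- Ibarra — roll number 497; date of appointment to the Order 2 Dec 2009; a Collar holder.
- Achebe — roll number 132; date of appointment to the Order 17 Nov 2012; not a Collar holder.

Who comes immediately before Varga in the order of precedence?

Takahashi

By date of appointment to the Order (earlier first): Obi, Amari, Marchetti, Takahashi and Varga (each 18 May 2009); then Ibarra (2 Dec 2009); then Achebe and Osei (both 17 Nov 2012).
Among Obi, Amari, Marchetti, Takahashi and Varga, by roll number (lower first): Obi (539) before Amari, Marchetti, Takahashi and Varga (670).
Among Amari, Marchetti, Takahashi and Varga, alphabetically by surname: Amari before Marchetti before Takahashi before Varga.
Achebe and Osei both have roll number 132, so the next rule applies.
Among Achebe and Osei, alphabetically by surname: Achebe before Osei.
Order: Obi, Amari, Marchetti, Takahashi, Varga, Ibarra, Achebe, Osei.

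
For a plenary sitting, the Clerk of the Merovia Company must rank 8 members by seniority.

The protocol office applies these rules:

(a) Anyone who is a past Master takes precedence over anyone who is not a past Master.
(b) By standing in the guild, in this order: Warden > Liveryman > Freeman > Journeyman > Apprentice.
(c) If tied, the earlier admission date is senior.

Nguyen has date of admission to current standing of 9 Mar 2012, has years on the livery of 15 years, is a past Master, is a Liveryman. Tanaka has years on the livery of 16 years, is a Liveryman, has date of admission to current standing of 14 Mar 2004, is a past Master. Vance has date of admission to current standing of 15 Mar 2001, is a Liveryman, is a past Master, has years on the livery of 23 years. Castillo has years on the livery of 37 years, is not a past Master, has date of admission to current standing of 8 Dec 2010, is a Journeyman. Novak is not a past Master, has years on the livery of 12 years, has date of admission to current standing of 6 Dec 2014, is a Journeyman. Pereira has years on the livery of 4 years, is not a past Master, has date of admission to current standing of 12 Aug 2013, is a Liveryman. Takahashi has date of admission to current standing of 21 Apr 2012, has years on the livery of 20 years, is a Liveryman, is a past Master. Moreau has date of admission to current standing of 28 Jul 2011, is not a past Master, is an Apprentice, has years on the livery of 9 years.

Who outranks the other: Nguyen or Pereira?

Nguyen

By the first rule: Vance, Tanaka, Nguyen and Takahashi (each a past Master); then Pereira, Castillo, Novak and Moreau (each not a past Master).
Vance, Tanaka, Nguyen and Takahashi are each Liveryman, so the next rule applies.
Among Vance, Tanaka, Nguyen and Takahashi, by date of admission to current standing (earlier first): Vance (15 Mar 2001) before Tanaka (14 Mar 2004) before Nguyen (9 Mar 2012) before Takahashi (21 Apr 2012).
Among Pereira, Castillo, Novak and Moreau, by standing in the guild: Pereira (Liveryman) before Castillo and Novak (Journeyman) before Moreau (Apprentice).
Among Castillo and Novak, by date of admission to current standing (earlier first): Castillo (8 Dec 2010) before Novak (6 Dec 2014).
So Nguyen takes precedence.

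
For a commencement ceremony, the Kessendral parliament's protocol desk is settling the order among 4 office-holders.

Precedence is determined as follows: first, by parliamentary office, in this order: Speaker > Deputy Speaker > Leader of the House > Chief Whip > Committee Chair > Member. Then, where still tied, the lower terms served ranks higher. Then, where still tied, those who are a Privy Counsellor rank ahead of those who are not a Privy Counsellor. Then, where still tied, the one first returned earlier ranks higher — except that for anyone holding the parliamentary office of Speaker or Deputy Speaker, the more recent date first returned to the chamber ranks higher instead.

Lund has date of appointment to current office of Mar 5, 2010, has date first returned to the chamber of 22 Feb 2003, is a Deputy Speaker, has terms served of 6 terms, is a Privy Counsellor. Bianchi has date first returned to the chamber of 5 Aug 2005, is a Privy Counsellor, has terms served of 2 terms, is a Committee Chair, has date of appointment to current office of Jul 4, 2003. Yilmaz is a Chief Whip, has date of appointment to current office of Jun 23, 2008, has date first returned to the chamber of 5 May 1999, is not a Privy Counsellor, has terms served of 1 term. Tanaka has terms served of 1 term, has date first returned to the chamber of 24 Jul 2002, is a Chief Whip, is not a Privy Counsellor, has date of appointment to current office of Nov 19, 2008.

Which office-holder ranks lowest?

By parliamentary office: Lund (Deputy Speaker); then Yilmaz and Tanaka (Chief Whip); then Bianchi (Committee Chair).
Yilmaz and Tanaka both have terms served 1 term, so the next rule applies.
Yilmaz and Tanaka are each not a Privy Counsellor, so the next rule applies.
Among Yilmaz and Tanaka, by date first returned to the chamber (earlier first): Yilmaz (5 May 1999) before Tanaka (24 Jul 2002).
Order: Lund, Yilmaz, Tanaka, Bianchi.

Bianchi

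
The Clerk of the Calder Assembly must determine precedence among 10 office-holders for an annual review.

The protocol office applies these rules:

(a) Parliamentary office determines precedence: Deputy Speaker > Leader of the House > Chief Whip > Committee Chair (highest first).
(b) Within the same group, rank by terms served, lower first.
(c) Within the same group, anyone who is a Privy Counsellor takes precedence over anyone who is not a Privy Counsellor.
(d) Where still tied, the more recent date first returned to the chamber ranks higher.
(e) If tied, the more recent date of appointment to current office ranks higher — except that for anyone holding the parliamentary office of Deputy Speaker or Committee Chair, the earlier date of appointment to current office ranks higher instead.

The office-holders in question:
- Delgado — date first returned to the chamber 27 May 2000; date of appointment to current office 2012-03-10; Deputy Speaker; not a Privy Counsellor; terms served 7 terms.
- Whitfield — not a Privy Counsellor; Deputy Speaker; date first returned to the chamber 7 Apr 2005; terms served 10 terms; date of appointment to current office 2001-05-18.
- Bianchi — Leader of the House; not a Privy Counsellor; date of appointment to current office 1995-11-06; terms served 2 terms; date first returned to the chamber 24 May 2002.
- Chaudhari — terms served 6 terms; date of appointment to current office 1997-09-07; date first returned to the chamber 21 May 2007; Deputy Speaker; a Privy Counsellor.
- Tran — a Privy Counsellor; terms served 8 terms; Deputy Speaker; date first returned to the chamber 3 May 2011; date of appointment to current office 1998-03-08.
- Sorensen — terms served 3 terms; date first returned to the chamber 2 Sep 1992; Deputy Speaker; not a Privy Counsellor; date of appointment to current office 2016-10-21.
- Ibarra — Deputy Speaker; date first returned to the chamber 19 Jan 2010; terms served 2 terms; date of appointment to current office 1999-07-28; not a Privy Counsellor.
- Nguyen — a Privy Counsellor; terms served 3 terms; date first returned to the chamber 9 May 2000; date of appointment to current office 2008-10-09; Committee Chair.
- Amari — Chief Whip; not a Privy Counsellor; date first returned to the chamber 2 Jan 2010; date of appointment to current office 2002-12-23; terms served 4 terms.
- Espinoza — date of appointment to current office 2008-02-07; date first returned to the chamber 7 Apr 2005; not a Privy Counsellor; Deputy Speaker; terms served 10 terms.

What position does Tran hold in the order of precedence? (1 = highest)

By parliamentary office: Ibarra, Sorensen, Chaudhari, Delgado, Tran, Whitfield and Espinoza (Deputy Speaker); then Bianchi (Leader of the House); then Amari (Chief Whip); then Nguyen (Committee Chair).
Among Ibarra, Sorensen, Chaudhari, Delgado, Tran, Whitfield and Espinoza, by terms served (lower first): Ibarra (2 terms) before Sorensen (3 terms) before Chaudhari (6 terms) before Delgado (7 terms) before Tran (8 terms) before Whitfield and Espinoza (10 terms).
Whitfield and Espinoza are each not a Privy Counsellor, so the next rule applies.
Whitfield and Espinoza both have date first returned to the chamber 7 Apr 2005, so the next rule applies.
Among Whitfield and Espinoza, by date of appointment to current office (earlier first) (reversed rule for this group): Whitfield (2001-05-18) before Espinoza (2008-02-07).
Order: Ibarra, Sorensen, Chaudhari, Delgado, Tran, Whitfield, Espinoza, Bianchi, Amari, Nguyen. So position 5.

5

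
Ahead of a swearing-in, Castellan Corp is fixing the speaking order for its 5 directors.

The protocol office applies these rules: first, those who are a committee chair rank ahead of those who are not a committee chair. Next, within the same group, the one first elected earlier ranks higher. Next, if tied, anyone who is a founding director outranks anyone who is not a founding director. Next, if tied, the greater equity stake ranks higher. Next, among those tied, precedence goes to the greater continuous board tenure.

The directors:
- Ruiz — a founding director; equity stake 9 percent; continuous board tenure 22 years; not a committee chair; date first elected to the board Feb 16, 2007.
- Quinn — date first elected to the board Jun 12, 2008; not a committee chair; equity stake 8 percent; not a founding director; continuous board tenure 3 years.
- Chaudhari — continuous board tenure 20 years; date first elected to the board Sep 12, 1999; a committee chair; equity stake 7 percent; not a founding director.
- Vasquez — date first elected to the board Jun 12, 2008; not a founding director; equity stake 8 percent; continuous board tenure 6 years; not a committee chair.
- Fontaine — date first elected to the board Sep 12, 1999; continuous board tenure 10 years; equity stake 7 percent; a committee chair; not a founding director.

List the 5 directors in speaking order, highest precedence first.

By the first rule: Chaudhari and Fontaine (both a committee chair); then Ruiz, Vasquez and Quinn (each not a committee chair).
Chaudhari and Fontaine both have date first elected to the board Sep 12, 1999, so the next rule applies.
Chaudhari and Fontaine are each not a founding director, so the next rule applies.
Chaudhari and Fontaine both have equity stake 7 percent, so the next rule applies.
Among Chaudhari and Fontaine, by continuous board tenure (higher first): Chaudhari (20 years) before Fontaine (10 years).
Among Ruiz, Vasquez and Quinn, by date first elected to the board (earlier first): Ruiz (Feb 16, 2007) before Vasquez and Quinn (Jun 12, 2008).
Vasquez and Quinn are each not a founding director, so the next rule applies.
Vasquez and Quinn both have equity stake 8 percent, so the next rule applies.
Among Vasquez and Quinn, by continuous board tenure (higher first): Vasquez (6 years) before Quinn (3 years).
Full order: Chaudhari, Fontaine, Ruiz, Vasquez, Quinn.

Chaudhari, Fontaine, Ruiz, Vasquez, Quinn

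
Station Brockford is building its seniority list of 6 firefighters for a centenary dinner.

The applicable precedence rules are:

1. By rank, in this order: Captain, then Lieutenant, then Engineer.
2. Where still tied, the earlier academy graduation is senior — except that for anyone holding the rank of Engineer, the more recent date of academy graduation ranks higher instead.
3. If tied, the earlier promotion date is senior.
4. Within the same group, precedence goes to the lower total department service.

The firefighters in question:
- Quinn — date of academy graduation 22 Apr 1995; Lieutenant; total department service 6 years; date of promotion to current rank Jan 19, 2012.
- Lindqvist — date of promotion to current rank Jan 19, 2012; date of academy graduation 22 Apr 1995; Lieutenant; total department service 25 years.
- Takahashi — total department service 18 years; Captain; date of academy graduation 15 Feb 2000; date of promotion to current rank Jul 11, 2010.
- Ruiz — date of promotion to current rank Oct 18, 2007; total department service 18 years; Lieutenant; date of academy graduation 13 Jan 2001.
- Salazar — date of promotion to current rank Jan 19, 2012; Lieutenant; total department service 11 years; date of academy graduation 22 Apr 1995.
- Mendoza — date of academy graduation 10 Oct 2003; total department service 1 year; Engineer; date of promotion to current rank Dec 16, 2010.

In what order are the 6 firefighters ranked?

Takahashi, Quinn, Salazar, Lindqvist, Ruiz, Mendoza

By rank: Takahashi (Captain); then Quinn, Salazar, Lindqvist and Ruiz (Lieutenant); then Mendoza (Engineer).
Among Quinn, Salazar, Lindqvist and Ruiz, by date of academy graduation (earlier first): Quinn, Salazar and Lindqvist (22 Apr 1995) before Ruiz (13 Jan 2001).
Quinn, Salazar and Lindqvist all have date of promotion to current rank Jan 19, 2012, so the next rule applies.
Among Quinn, Salazar and Lindqvist, by total department service (lower first): Quinn (6 years) before Salazar (11 years) before Lindqvist (25 years).
Full order: Takahashi, Quinn, Salazar, Lindqvist, Ruiz, Mendoza.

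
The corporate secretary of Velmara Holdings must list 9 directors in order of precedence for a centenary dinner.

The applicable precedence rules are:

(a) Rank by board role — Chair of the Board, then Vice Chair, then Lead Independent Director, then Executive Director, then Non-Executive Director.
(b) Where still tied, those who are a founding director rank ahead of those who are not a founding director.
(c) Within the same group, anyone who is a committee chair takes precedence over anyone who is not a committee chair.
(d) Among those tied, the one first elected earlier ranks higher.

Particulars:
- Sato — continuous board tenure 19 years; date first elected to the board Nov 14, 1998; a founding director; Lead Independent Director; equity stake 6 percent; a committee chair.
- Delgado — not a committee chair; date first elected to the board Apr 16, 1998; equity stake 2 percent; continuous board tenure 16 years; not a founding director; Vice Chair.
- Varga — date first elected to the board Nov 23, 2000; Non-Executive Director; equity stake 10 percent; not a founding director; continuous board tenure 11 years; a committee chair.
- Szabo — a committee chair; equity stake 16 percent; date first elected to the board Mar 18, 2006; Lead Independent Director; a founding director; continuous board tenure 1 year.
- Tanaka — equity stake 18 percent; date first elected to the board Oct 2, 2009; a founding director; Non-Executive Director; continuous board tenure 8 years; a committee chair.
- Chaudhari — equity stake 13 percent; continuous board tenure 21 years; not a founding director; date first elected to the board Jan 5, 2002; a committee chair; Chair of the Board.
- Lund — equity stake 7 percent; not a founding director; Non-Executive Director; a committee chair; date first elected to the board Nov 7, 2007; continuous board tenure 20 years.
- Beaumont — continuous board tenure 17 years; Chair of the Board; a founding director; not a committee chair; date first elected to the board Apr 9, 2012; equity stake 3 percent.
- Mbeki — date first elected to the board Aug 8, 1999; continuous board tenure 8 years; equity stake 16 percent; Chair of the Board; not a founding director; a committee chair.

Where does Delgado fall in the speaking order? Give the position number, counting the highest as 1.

By board role: Beaumont, Mbeki and Chaudhari (Chair of the Board); then Delgado (Vice Chair); then Sato and Szabo (Lead Independent Director); then Tanaka, Varga and Lund (Non-Executive Director).
Among Beaumont, Mbeki and Chaudhari, a founding director before not a founding director: Beaumont (a founding director) before Mbeki and Chaudhari (not a founding director).
Mbeki and Chaudhari are each a committee chair, so the next rule applies.
Among Mbeki and Chaudhari, by date first elected to the board (earlier first): Mbeki (Aug 8, 1999) before Chaudhari (Jan 5, 2002).
Sato and Szabo are each a founding director, so the next rule applies.
Sato and Szabo are each a committee chair, so the next rule applies.
Among Sato and Szabo, by date first elected to the board (earlier first): Sato (Nov 14, 1998) before Szabo (Mar 18, 2006).
Among Tanaka, Varga and Lund, a founding director before not a founding director: Tanaka (a founding director) before Varga and Lund (not a founding director).
Varga and Lund are each a committee chair, so the next rule applies.
Among Varga and Lund, by date first elected to the board (earlier first): Varga (Nov 23, 2000) before Lund (Nov 7, 2007).
Order: Beaumont, Mbeki, Chaudhari, Delgado, Sato, Szabo, Tanaka, Varga, Lund. So position 4.

4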